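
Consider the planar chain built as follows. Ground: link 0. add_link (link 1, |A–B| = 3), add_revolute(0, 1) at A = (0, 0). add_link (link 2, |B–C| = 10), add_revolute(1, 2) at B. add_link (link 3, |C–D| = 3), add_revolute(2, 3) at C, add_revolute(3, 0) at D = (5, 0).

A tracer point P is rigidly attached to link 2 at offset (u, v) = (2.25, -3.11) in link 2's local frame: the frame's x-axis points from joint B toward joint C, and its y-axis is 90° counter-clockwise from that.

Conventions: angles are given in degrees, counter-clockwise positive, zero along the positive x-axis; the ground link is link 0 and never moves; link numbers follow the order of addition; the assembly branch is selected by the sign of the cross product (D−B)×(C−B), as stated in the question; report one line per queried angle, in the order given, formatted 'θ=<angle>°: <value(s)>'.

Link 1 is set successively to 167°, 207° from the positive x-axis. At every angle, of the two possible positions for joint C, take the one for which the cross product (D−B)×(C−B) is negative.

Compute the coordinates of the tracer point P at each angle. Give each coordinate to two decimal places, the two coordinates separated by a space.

A=(0,0), D=(5.00,0)
θ=167°: B = A + 3.00·(cos167°, sin167°) = (-2.9231, 0.6749)
θ=167°: |BD| = 7.9518
θ=167°: circle(B,10.00) ∩ circle(D,3.00): a=9.6979, h=2.4395
θ=167°:   candidates: C₊=(6.9468,2.2825) cross=19.399; C₋=(6.5327,-2.5789) cross=-19.399
θ=167°:   branch - wants cross < 0 → take C=(6.5327,-2.5789) (cross=-19.399)
θ=167°: ex = (C−B)/|BC| = (0.9456,-0.3254); ey = (0.3254,0.9456)
θ=167°: P = B + 2.25·ex + -3.11·ey = (-1.8075,-2.9980)
θ=207°: B = A + 3.00·(cos207°, sin207°) = (-2.6730, -1.3620)
θ=207°: |BD| = 7.7930
θ=207°: circle(B,10.00) ∩ circle(D,3.00): a=9.7351, h=2.2865
θ=207°:   candidates: C₊=(6.5126,2.5907) cross=17.819; C₋=(7.3118,-1.9119) cross=-17.819
θ=207°:   branch - wants cross < 0 → take C=(7.3118,-1.9119) (cross=-17.819)
θ=207°: ex = (C−B)/|BC| = (0.9985,-0.0550); ey = (0.0550,0.9985)
θ=207°: P = B + 2.25·ex + -3.11·ey = (-0.5975,-4.5910)

θ=167°: -1.81 -3.00
θ=207°: -0.60 -4.59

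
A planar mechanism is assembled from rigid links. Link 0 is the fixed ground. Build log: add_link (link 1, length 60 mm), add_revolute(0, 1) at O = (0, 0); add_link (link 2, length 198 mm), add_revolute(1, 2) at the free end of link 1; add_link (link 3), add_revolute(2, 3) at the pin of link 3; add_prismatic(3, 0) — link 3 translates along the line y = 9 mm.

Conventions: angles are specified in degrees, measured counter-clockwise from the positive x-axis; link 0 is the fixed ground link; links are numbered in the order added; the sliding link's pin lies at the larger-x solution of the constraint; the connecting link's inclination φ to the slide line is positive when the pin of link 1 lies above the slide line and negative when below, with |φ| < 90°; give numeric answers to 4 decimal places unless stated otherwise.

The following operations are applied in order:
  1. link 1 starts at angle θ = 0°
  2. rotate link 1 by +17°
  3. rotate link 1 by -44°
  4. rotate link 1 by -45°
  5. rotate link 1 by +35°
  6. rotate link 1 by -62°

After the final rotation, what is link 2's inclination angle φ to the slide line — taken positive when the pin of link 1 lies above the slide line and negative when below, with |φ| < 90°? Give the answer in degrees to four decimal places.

geometry: r = 60 mm, L = 198 mm, e = 9 mm; θ starts at 0°
rotate link 1 by +17°: θ ← 0° +17° = 17°
rotate link 1 by -44°: θ ← 17° -44° = -27°
rotate link 1 by -45°: θ ← -27° -45° = -72°
rotate link 1 by +35°: θ ← -72° +35° = -37°
rotate link 1 by -62°: θ ← -37° -62° = -99°
h = r sin θ − e = -59.261300 − 9 = -68.261300
sin φ = h / L = -68.261300 / 198 = -0.34475404
φ = arcsin(-0.34475404) = -20.166782°

-20.1668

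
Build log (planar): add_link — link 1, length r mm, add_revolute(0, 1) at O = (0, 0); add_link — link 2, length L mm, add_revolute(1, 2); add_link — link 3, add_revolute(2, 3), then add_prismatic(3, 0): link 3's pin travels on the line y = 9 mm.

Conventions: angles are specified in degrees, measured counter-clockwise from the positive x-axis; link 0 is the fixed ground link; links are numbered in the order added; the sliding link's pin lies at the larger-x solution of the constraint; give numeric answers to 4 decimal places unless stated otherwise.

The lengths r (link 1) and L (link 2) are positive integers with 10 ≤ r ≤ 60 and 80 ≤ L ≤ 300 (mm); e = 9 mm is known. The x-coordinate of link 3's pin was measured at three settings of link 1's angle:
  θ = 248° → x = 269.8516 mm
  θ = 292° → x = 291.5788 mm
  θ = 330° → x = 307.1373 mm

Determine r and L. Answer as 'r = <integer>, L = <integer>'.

constraint per measurement: (x − r cos θ)² + (r sin θ − e)² = L²
subtracting the θ₁ and θ₂ equations cancels the r² and L² terms:
r = (x₁² − x₂²) / (2[(x₁cos θ₁ + e sin θ₁) − (x₂cos θ₂ + e sin θ₂)]) = 29.0000 → r = 29
L² = (x₁ − r cos θ₁)² + (r sin θ₁ − e)² = 80088.9909 → L = 283.0000 → L = 283
check at θ₃=330°: x = 307.1373 (printed 307.1373) ✓

r = 29, L = 283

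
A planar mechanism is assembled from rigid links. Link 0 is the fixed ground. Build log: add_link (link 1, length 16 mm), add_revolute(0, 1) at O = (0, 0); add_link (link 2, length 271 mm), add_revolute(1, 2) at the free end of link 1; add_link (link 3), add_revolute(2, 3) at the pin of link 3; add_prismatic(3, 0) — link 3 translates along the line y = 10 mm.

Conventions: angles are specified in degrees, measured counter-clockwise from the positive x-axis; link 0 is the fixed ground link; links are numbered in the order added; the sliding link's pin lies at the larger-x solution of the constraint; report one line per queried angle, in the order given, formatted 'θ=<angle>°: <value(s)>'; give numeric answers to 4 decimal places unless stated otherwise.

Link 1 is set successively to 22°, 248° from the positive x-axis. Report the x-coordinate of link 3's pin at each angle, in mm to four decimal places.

geometry: r = 16 mm, L = 271 mm, e = 10 mm
θ=22°: crank pin P = (r cos θ, r sin θ) = (14.834942, 5.993705)
θ=22°: h = r sin θ − e = 5.993705 − 10 = -4.006295
θ=22°: x = r cos θ + √(L² − h²) = 14.834942 + 270.970385 = 285.805327
θ=248°: crank pin P = (r cos θ, r sin θ) = (-5.993705, -14.834942)
θ=248°: h = r sin θ − e = -14.834942 − 10 = -24.834942
θ=248°: x = r cos θ + √(L² − h²) = -5.993705 + 269.859641 = 263.865935

θ=22°: 285.8053
θ=248°: 263.8659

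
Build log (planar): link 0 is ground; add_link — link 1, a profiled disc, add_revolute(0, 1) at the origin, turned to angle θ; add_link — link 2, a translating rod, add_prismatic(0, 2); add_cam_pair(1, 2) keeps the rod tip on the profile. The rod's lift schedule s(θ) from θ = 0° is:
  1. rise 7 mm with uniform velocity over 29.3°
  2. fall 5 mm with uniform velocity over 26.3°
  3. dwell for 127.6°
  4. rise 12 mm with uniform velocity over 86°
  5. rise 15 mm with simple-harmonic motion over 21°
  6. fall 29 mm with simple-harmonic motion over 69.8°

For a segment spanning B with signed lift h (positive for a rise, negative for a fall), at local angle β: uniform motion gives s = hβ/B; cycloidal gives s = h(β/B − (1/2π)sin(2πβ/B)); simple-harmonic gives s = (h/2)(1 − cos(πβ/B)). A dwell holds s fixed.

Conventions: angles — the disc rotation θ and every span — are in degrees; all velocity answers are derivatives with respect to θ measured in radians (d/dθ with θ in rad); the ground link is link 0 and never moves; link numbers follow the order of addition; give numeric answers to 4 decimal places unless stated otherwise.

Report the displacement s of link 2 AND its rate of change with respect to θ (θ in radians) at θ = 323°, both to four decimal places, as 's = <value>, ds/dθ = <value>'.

seg 1 [0°–29.3°] uniform, h=7: full span → s += 7 → s = 7.0000
seg 2 [29.3°–55.6°] uniform, h=-5: full span → s += -5 → s = 2.0000
seg 3 [55.6°–183.2°] dwell: s stays 2.0000
seg 4 [183.2°–269.2°] uniform, h=12: full span → s += 12 → s = 14.0000
seg 5 [269.2°–290.2°] simple-harmonic, h=15: full span → s += 15 → s = 29.0000
seg 6 [290.2°–360°] simple-harmonic, h=-29: θ=323° here. β=32.8, B=69.8. -29/2·(1 − cos(π·0.4699)) = -13.1315 → s = 15.8685
velocity in seg [290.2°–360°] (simple-harmonic), θ in radians: β = 32.8° = 0.5725 rad, B = 69.8° = 1.2182 rad; ds/dθ = (πh/(2B)) sin(πβ/B) = (π·(-29)/(2·1.2182)) sin(π·0.4699) = -37.225649 mm/rad

s = 15.8685, ds/dθ = -37.2256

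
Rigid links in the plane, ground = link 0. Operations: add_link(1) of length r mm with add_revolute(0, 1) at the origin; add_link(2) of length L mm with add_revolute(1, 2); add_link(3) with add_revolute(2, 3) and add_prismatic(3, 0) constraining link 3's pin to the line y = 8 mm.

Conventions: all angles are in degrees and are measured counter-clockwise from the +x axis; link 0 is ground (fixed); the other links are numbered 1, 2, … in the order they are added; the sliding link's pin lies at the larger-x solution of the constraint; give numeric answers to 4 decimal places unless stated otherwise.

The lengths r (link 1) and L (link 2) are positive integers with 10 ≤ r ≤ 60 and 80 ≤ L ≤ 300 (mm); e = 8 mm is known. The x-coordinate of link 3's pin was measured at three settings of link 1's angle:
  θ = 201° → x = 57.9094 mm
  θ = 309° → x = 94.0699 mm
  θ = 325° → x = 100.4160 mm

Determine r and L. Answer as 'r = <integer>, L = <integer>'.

constraint per measurement: (x − r cos θ)² + (r sin θ − e)² = L²
subtracting the θ₁ and θ₂ equations cancels the r² and L² terms:
r = (x₁² − x₂²) / (2[(x₁cos θ₁ + e sin θ₁) − (x₂cos θ₂ + e sin θ₂)]) = 25.0000 → r = 25
L² = (x₁ − r cos θ₁)² + (r sin θ₁ − e)² = 6888.9999 → L = 83.0000 → L = 83
check at θ₃=325°: x = 100.4160 (printed 100.4160) ✓

r = 25, L = 83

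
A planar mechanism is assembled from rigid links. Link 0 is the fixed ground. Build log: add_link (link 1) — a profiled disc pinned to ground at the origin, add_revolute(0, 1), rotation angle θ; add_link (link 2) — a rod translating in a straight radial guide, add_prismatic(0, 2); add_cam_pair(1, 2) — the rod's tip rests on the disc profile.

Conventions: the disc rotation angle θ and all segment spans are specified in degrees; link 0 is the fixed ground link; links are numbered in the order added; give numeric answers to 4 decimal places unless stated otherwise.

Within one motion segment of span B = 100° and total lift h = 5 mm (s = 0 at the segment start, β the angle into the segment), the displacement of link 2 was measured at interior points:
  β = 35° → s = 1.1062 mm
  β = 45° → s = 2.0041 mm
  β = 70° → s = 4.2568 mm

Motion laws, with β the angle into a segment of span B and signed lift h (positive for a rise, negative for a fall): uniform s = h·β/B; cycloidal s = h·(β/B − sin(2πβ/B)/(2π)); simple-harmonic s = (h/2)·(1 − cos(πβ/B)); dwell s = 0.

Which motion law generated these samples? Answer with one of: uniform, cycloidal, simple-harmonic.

candidates at β/B = r: uniform s = h·r (linear in β); cycloidal s = h·(r − sin(2πr)/(2π)); simple-harmonic s = (h/2)(1 − cos(πr))
β=35°: printed 1.1062 | uniform 1.7500, cycloidal 1.1062, simple-harmonic 1.3650
β=45°: printed 2.0041 | uniform 2.2500, cycloidal 2.0041, simple-harmonic 2.1089
β=70°: printed 4.2568 | uniform 3.5000, cycloidal 4.2568, simple-harmonic 3.9695
only one law matches every sample → cycloidal

cycloidal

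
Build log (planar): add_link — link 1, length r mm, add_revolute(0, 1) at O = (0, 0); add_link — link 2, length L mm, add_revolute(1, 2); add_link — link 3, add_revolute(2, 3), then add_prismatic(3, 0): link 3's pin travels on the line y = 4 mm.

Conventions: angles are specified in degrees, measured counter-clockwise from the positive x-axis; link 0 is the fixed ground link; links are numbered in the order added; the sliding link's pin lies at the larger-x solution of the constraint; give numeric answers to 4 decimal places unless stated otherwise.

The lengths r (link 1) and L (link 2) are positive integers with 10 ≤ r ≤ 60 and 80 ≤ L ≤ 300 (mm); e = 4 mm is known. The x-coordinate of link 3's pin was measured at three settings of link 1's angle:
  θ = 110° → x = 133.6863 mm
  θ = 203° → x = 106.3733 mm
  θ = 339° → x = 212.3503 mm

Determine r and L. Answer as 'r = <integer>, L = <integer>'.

constraint per measurement: (x − r cos θ)² + (r sin θ − e)² = L²
subtracting the θ₁ and θ₂ equations cancels the r² and L² terms:
r = (x₁² − x₂²) / (2[(x₁cos θ₁ + e sin θ₁) − (x₂cos θ₂ + e sin θ₂)]) = 56.9999 → r = 57
L² = (x₁ − r cos θ₁)² + (r sin θ₁ − e)² = 25920.9954 → L = 161.0000 → L = 161
check at θ₃=339°: x = 212.3503 (printed 212.3503) ✓

r = 57, L = 161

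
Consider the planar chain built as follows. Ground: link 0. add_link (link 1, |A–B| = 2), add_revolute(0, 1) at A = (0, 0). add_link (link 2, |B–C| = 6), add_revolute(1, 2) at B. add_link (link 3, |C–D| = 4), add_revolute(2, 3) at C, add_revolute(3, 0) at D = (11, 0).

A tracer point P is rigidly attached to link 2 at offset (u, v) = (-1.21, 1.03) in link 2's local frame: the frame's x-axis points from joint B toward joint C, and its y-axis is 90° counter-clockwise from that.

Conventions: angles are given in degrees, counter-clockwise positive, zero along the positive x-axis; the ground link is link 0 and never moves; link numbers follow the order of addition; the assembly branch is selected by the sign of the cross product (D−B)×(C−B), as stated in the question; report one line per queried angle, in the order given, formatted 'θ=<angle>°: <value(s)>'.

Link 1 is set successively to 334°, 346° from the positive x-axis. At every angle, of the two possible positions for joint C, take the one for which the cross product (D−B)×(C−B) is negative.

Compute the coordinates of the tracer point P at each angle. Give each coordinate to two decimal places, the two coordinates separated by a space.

A=(0,0), D=(11.00,0)
θ=334°: B = A + 2.00·(cos334°, sin334°) = (1.7976, -0.8767)
θ=334°: |BD| = 9.2441
θ=334°: circle(B,6.00) ∩ circle(D,4.00): a=5.7038, h=1.8619
θ=334°:   candidates: C₊=(7.2991,1.5177) cross=17.211; C₋=(7.6523,-2.1892) cross=-17.211
θ=334°:   branch - wants cross < 0 → take C=(7.6523,-2.1892) (cross=-17.211)
θ=334°: ex = (C−B)/|BC| = (0.9758,-0.2187); ey = (0.2187,0.9758)
θ=334°: P = B + -1.21·ex + 1.03·ey = (0.8422,0.3930)
θ=346°: B = A + 2.00·(cos346°, sin346°) = (1.9406, -0.4838)
θ=346°: |BD| = 9.0723
θ=346°: circle(B,6.00) ∩ circle(D,4.00): a=5.6384, h=2.0514
θ=346°:   candidates: C₊=(7.4616,1.8654) cross=18.611; C₋=(7.6804,-2.2316) cross=-18.611
θ=346°:   branch - wants cross < 0 → take C=(7.6804,-2.2316) (cross=-18.611)
θ=346°: ex = (C−B)/|BC| = (0.9566,-0.2913); ey = (0.2913,0.9566)
θ=346°: P = B + -1.21·ex + 1.03·ey = (1.0831,0.8540)

θ=334°: 0.84 0.39
θ=346°: 1.08 0.85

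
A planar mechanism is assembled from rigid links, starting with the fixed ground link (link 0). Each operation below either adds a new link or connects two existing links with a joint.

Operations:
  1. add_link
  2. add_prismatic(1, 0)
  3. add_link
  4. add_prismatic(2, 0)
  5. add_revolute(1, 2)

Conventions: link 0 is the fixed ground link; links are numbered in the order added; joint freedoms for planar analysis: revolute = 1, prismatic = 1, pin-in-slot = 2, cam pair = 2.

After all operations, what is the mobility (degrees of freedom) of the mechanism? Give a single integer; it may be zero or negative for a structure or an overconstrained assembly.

ground; <1,0,0>
#1 <2,0,0>
P:1↔0 J1 <2,1,0>
#2 <3,1,0>
P:2↔0 J1 <3,2,0>
R:1↔2 J1 <3,3,0>
3×2 − 2×3 − 1×0 = 0

M = 0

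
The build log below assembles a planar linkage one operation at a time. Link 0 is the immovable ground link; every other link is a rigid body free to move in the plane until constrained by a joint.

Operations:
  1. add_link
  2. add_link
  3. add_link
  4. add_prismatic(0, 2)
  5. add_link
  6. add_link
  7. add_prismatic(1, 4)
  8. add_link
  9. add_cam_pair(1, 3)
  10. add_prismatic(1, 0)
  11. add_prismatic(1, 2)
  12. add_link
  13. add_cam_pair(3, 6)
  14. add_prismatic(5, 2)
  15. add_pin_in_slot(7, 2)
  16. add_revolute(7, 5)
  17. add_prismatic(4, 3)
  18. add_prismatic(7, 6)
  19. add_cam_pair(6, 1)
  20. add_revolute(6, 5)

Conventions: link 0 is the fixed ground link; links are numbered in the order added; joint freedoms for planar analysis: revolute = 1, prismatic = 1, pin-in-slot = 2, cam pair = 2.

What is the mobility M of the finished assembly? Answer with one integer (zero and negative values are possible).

link 0 = ground. State L|J1|J2 = 1|0|0
+link1  2|0|0
+link2  3|0|0
+link3  4|0|0
P(0,2) f=1→J1  4|1|0
+link4  5|1|0
+link5  6|1|0
P(1,4) f=1→J1  6|2|0
+link6  7|2|0
C(1,3) f=2→J2  7|2|1
P(1,0) f=1→J1  7|3|1
P(1,2) f=1→J1  7|4|1
+link7  8|4|1
C(3,6) f=2→J2  8|4|2
P(5,2) f=1→J1  8|5|2
PS(7,2) f=2→J2  8|5|3
R(7,5) f=1→J1  8|6|3
P(4,3) f=1→J1  8|7|3
P(7,6) f=1→J1  8|8|3
C(6,1) f=2→J2  8|8|4
R(6,5) f=1→J1  8|9|4
M = 3(8−1)−2·9−4 = 21−18−4 = -1

M = -1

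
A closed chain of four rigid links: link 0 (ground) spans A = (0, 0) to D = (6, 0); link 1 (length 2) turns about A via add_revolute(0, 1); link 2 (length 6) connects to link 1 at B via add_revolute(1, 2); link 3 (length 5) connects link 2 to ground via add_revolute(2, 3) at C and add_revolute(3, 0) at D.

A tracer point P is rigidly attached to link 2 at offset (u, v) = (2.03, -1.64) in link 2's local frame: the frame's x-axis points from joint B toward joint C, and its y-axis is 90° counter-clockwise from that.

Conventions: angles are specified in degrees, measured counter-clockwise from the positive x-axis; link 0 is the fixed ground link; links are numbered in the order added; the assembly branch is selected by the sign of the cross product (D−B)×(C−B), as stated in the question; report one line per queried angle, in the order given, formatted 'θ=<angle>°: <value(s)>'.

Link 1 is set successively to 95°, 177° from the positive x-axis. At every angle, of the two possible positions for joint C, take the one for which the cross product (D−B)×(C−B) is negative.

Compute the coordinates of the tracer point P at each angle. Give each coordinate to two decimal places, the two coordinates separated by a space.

A=(0,0), D=(6.00,0)
θ=95°: B = A + 2.00·(cos95°, sin95°) = (-0.1743, 1.9924)
θ=95°: |BD| = 6.4878
θ=95°: circle(B,6.00) ∩ circle(D,5.00): a=4.0917, h=4.3884
θ=95°:   candidates: C₊=(5.0673,4.9122) cross=28.471; C₋=(2.3719,-3.4405) cross=-28.471
θ=95°:   branch - wants cross < 0 → take C=(2.3719,-3.4405) (cross=-28.471)
θ=95°: ex = (C−B)/|BC| = (0.4244,-0.9055); ey = (0.9055,0.4244)
θ=95°: P = B + 2.03·ex + -1.64·ey = (-0.7978,-0.5417)
θ=177°: B = A + 2.00·(cos177°, sin177°) = (-1.9973, 0.1047)
θ=177°: |BD| = 7.9979
θ=177°: circle(B,6.00) ∩ circle(D,5.00): a=4.6866, h=3.7464
θ=177°:   candidates: C₊=(2.7380,3.7894) cross=29.963; C₋=(2.6400,-3.7027) cross=-29.963
θ=177°:   branch - wants cross < 0 → take C=(2.6400,-3.7027) (cross=-29.963)
θ=177°: ex = (C−B)/|BC| = (0.7729,-0.6346); ey = (0.6346,0.7729)
θ=177°: P = B + 2.03·ex + -1.64·ey = (-1.4690,-2.4510)

θ=95°: -0.80 -0.54
θ=177°: -1.47 -2.45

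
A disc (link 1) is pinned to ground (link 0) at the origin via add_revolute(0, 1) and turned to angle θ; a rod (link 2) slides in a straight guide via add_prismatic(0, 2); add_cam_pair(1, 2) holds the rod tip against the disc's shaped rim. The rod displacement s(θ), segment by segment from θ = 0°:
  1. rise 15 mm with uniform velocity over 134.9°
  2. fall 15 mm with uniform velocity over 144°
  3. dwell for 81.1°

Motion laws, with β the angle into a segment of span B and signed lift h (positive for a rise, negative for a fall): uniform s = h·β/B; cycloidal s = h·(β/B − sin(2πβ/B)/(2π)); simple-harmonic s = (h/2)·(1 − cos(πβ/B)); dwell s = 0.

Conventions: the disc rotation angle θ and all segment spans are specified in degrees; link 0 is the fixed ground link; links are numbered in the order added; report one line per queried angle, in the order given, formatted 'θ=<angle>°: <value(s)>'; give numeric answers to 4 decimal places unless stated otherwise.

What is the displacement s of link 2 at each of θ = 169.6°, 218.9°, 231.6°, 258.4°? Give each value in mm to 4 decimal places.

segment 1 (0° to 134.9°, uniform, h = 15) is passed completely: s = 0.0000 + (15) = 15.0000
θ = 169.6° falls in segment 2 (134.9° to 278.9°, uniform, h = -15): β = 169.6 − 134.9 = 34.7°, B = 144°; Δs = -15·34.7/144 = -3.6146; s = 15.0000 − 3.6146 = 11.3854
θ = 218.9° falls in segment 2 (134.9° to 278.9°, uniform, h = -15): β = 218.9 − 134.9 = 84°, B = 144°; Δs = -15·84/144 = -8.7500; s = 15.0000 − 8.7500 = 6.2500
θ = 231.6° falls in segment 2 (134.9° to 278.9°, uniform, h = -15): β = 231.6 − 134.9 = 96.7°, B = 144°; Δs = -15·96.7/144 = -10.0729; s = 15.0000 − 10.0729 = 4.9271
θ = 258.4° falls in segment 2 (134.9° to 278.9°, uniform, h = -15): β = 258.4 − 134.9 = 123.5°, B = 144°; Δs = -15·123.5/144 = -12.8646; s = 15.0000 − 12.8646 = 2.1354

θ=169.6°: 11.3854
θ=218.9°: 6.2500
θ=231.6°: 4.9271
θ=258.4°: 2.1354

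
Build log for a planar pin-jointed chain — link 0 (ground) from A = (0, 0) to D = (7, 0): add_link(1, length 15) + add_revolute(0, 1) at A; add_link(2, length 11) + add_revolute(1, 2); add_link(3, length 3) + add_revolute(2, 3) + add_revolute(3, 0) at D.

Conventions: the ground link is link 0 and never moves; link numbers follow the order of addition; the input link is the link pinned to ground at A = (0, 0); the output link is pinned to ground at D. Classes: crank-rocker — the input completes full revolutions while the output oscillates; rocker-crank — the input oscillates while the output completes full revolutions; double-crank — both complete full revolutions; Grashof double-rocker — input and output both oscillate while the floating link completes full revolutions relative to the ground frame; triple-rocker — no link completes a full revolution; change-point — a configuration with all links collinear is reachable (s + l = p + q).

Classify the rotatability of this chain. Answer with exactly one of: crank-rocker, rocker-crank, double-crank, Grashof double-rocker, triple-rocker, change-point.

lengths: ground=7, input=15, coupler=11, output=3
sorted: s=3 (shortest), l=15 (longest), p+q=18
s + l = 18 vs p + q = 18
s + l = p + q → change-point (collinear configuration reachable)

change-point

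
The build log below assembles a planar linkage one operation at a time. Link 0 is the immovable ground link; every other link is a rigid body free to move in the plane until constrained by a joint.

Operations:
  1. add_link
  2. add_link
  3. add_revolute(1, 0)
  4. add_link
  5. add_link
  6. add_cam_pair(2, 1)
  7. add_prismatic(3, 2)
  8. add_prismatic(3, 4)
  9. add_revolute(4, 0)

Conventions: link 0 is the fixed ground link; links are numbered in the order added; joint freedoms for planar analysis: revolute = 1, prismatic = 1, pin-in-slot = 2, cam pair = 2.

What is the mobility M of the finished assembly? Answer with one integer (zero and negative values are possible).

link 0 = ground. State L|J1|J2 = 1|0|0
+link1  2|0|0
+link2  3|0|0
R(1,0) f=1→J1  3|1|0
+link3  4|1|0
+link4  5|1|0
C(2,1) f=2→J2  5|1|1
P(3,2) f=1→J1  5|2|1
P(3,4) f=1→J1  5|3|1
R(4,0) f=1→J1  5|4|1
M = 3(5−1)−2·4−1 = 12−8−1 = 3

M = 3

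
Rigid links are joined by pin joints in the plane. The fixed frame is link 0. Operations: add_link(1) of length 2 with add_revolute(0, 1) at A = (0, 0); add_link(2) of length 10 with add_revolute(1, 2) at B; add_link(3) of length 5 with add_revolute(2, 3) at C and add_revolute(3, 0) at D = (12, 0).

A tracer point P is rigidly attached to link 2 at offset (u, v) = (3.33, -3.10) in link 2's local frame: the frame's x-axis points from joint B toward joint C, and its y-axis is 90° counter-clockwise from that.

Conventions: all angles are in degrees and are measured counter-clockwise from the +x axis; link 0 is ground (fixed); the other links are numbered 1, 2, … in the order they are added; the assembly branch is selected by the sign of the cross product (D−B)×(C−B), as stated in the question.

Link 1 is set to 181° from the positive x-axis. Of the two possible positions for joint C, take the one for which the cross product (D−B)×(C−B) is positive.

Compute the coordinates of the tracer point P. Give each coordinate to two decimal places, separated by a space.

A=(0,0), D=(12.00,0)
B = A + 2.00·(cos181°, sin181°) = (-1.9997, -0.0349)
|BD| = 13.9997
circle(B,10.00) ∩ circle(D,5.00): a=9.6785, h=2.5153
  candidates: C₊=(7.6725,2.5045) cross=35.214; C₋=(7.6850,-2.5261) cross=-35.214
  branch + wants cross > 0 → take C=(7.6725,2.5045) (cross=35.214)
ex = (C−B)/|BC| = (0.9672,0.2539); ey = (-0.2539,0.9672)
P = B + 3.33·ex + -3.10·ey = (2.0084,-2.1877)

2.01 -2.19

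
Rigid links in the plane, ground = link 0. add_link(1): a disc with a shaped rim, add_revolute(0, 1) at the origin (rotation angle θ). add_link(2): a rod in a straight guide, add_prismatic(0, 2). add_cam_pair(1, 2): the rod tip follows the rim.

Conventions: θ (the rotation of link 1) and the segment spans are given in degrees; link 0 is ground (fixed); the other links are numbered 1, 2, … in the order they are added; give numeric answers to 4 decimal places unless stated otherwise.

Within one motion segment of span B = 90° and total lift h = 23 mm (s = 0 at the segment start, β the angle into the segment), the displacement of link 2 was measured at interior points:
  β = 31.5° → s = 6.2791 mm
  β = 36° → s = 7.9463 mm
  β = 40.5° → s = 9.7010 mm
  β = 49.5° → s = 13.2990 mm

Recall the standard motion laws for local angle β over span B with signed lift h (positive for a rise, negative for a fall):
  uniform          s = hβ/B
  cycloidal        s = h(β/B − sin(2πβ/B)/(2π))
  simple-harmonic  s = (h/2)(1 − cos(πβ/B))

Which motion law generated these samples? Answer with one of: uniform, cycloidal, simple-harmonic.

candidates at β/B = r: uniform s = h·r (linear in β); cycloidal s = h·(r − sin(2πr)/(2π)); simple-harmonic s = (h/2)(1 − cos(πr))
β=31.5°: printed 6.2791 | uniform 8.0500, cycloidal 5.0885, simple-harmonic 6.2791
β=36°: printed 7.9463 | uniform 9.2000, cycloidal 7.0484, simple-harmonic 7.9463
β=40.5°: printed 9.7010 | uniform 10.3500, cycloidal 9.2188, simple-harmonic 9.7010
β=49.5°: printed 13.2990 | uniform 12.6500, cycloidal 13.7812, simple-harmonic 13.2990
only one law matches every sample → simple-harmonic

simple-harmonic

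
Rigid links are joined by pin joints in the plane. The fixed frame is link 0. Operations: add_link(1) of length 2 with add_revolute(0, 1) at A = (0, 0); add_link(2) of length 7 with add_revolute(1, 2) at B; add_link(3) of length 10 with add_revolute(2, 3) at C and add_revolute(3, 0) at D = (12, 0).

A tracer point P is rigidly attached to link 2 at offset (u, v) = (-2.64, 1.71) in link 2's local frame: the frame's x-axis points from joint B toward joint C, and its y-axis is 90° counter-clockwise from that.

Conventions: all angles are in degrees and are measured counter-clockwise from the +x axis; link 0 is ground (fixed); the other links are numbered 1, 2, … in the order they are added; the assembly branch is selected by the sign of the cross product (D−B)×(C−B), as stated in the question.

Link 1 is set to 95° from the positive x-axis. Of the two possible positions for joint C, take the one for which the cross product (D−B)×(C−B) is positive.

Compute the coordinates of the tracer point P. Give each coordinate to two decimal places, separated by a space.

A=(0,0), D=(12.00,0)
B = A + 2.00·(cos95°, sin95°) = (-0.1743, 1.9924)
|BD| = 12.3363
circle(B,7.00) ∩ circle(D,10.00): a=4.1011, h=5.6729
  candidates: C₊=(4.7891,6.9284) cross=69.982; C₋=(2.9567,-4.2683) cross=-69.982
  branch + wants cross > 0 → take C=(4.7891,6.9284) (cross=69.982)
ex = (C−B)/|BC| = (0.7091,0.7051); ey = (-0.7051,0.7091)
P = B + -2.64·ex + 1.71·ey = (-3.2520,1.3433)

-3.25 1.34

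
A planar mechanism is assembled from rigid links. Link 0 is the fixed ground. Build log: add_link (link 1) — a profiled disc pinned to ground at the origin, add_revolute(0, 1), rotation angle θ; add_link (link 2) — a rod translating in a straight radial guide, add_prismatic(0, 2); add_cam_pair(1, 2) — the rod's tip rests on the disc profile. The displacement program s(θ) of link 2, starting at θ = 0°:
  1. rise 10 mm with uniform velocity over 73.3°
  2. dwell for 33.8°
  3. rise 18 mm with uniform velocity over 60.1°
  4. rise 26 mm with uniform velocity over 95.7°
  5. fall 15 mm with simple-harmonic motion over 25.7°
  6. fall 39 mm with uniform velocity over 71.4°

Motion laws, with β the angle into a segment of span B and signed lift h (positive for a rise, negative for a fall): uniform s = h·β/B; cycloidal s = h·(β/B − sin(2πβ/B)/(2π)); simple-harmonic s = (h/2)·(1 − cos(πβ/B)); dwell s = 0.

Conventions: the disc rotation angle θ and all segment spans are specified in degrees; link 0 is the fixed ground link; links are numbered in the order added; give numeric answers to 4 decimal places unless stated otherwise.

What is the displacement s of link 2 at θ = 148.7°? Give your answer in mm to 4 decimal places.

seg 1 [0°–73.3°] uniform, h=10: full span → s += 10 → s = 10.0000
seg 2 [73.3°–107.1°] dwell: s stays 10.0000
seg 3 [107.1°–167.2°] uniform, h=18: θ=148.7° here. β=41.6, B=60.1. 18·41.6/60.1 = 12.4592 → s = 22.4592

22.4592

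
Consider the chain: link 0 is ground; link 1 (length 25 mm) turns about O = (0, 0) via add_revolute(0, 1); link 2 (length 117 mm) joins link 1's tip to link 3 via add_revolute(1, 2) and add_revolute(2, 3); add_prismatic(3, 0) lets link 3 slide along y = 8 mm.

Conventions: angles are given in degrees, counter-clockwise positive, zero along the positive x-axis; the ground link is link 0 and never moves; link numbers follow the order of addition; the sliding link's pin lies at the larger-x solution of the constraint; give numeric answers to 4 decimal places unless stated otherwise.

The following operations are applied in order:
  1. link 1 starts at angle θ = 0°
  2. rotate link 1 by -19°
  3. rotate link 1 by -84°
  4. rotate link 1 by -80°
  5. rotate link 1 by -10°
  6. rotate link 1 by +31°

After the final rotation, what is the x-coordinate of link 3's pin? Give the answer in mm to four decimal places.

geometry: r = 25 mm, L = 117 mm, e = 8 mm; θ starts at 0°
rotate link 1 by -19°: θ ← 0° -19° = -19°
rotate link 1 by -84°: θ ← -19° -84° = -103°
rotate link 1 by -80°: θ ← -103° -80° = -183°
rotate link 1 by -10°: θ ← -183° -10° = -193°
rotate link 1 by +31°: θ ← -193° +31° = -162°
crank pin P = (r cos θ, r sin θ) = (-23.776413, -7.725425)
h = r sin θ − e = -7.725425 − 8 = -15.725425
x = r cos θ + √(L² − h²) = -23.776413 + 115.938393 = 92.161980

92.1620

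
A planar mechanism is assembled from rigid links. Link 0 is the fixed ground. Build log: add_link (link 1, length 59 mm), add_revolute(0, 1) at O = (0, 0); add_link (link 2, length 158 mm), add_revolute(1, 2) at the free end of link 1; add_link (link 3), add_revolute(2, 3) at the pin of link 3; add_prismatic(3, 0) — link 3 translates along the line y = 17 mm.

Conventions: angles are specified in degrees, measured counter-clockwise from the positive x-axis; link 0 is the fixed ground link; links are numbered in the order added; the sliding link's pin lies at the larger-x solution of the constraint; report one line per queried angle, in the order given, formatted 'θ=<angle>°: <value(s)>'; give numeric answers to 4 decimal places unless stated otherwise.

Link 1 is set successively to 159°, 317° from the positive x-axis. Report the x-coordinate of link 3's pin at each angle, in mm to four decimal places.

geometry: r = 59 mm, L = 158 mm, e = 17 mm
θ=159°: crank pin P = (r cos θ, r sin θ) = (-55.081245, 21.143709)
θ=159°: h = r sin θ − e = 21.143709 − 17 = 4.143709
θ=159°: x = r cos θ + √(L² − h²) = -55.081245 + 157.945654 = 102.864409
θ=317°: crank pin P = (r cos θ, r sin θ) = (43.149868, -40.237903)
θ=317°: h = r sin θ − e = -40.237903 − 17 = -57.237903
θ=317°: x = r cos θ + √(L² − h²) = 43.149868 + 147.267859 = 190.417728

θ=159°: 102.8644
θ=317°: 190.4177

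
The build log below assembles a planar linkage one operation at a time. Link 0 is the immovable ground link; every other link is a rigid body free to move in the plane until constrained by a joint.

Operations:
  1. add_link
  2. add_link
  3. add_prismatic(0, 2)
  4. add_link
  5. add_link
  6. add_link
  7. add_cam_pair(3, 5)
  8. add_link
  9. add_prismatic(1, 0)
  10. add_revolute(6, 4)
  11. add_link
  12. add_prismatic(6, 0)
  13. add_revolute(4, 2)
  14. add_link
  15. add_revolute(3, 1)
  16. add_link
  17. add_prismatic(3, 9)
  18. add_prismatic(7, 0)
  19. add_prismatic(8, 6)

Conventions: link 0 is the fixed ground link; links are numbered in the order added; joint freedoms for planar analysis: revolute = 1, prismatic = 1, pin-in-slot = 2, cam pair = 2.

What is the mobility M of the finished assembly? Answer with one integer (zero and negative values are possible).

ground; <1,0,0>
#1 <2,0,0>
#2 <3,0,0>
P:0↔2 J1 <3,1,0>
#3 <4,1,0>
#4 <5,1,0>
#5 <6,1,0>
C:3↔5 J2 <6,1,1>
#6 <7,1,1>
P:1↔0 J1 <7,2,1>
R:6↔4 J1 <7,3,1>
#7 <8,3,1>
P:6↔0 J1 <8,4,1>
R:4↔2 J1 <8,5,1>
#8 <9,5,1>
R:3↔1 J1 <9,6,1>
#9 <10,6,1>
P:3↔9 J1 <10,7,1>
P:7↔0 J1 <10,8,1>
P:8↔6 J1 <10,9,1>
3×9 − 2×9 − 1×1 = 8

M = 8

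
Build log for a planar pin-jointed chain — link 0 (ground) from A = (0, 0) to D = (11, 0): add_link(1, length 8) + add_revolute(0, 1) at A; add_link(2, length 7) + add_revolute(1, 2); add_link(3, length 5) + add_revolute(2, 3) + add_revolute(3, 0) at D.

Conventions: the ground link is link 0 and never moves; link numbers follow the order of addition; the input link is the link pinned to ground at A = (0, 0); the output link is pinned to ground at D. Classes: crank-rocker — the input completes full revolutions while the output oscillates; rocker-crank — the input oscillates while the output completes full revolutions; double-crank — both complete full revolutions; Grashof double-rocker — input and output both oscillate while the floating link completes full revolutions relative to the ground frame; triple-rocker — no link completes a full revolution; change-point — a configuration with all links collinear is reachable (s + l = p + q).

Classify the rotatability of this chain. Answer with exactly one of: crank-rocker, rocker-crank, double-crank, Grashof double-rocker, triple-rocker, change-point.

lengths: ground=11, input=8, coupler=7, output=5
sorted: s=5 (shortest), l=11 (longest), p+q=15
s + l = 16 vs p + q = 15
s + l > p + q → non-Grashof → no link fully rotates → triple-rocker

triple-rocker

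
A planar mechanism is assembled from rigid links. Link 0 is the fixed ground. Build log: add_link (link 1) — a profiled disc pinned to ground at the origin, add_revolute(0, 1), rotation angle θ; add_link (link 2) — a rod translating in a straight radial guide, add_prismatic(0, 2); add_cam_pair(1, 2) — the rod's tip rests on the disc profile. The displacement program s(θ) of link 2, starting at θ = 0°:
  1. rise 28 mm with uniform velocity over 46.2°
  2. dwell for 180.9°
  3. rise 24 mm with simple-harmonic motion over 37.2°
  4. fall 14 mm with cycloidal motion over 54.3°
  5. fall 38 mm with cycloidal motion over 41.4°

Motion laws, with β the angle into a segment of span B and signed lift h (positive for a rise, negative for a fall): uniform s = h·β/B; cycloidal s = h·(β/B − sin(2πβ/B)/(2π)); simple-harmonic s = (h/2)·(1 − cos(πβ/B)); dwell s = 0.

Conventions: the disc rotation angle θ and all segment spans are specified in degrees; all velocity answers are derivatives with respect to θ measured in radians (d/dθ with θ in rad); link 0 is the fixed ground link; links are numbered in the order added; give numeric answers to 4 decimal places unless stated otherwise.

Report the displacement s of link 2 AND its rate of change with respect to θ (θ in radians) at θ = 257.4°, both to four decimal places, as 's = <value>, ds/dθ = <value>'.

seg 1 [0°–46.2°] uniform, h=28: full span → s += 28 → s = 28.0000
seg 2 [46.2°–227.1°] dwell: s stays 28.0000
seg 3 [227.1°–264.3°] simple-harmonic, h=24: θ=257.4° here. β=30.3, B=37.2. 24/2·(1 − cos(π·0.8145)) = 22.0197 → s = 50.0197
velocity in seg [227.1°–264.3°] (simple-harmonic), θ in radians: β = 30.3° = 0.5288 rad, B = 37.2° = 0.6493 rad; ds/dθ = (πh/(2B)) sin(πβ/B) = (π·24/(2·0.6493)) sin(π·0.8145) = 31.952480 mm/rad

s = 50.0197, ds/dθ = 31.9525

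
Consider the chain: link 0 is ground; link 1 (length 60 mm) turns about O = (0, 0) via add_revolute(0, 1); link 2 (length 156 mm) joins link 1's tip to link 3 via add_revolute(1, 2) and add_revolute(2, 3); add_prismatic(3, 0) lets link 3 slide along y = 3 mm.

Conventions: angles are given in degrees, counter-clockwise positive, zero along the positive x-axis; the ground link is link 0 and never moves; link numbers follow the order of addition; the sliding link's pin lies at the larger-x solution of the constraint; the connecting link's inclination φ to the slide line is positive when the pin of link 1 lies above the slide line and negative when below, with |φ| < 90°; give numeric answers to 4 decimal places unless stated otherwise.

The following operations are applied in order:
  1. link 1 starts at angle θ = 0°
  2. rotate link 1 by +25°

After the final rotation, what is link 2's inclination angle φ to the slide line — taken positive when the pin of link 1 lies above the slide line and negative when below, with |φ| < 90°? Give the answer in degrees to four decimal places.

geometry: r = 60 mm, L = 156 mm, e = 3 mm; θ starts at 0°
rotate link 1 by +25°: θ ← 0° +25° = 25°
h = r sin θ − e = 25.357096 − 3 = 22.357096
sin φ = h / L = 22.357096 / 156 = 0.14331472
φ = arcsin(0.14331472) = 8.239700°

8.2397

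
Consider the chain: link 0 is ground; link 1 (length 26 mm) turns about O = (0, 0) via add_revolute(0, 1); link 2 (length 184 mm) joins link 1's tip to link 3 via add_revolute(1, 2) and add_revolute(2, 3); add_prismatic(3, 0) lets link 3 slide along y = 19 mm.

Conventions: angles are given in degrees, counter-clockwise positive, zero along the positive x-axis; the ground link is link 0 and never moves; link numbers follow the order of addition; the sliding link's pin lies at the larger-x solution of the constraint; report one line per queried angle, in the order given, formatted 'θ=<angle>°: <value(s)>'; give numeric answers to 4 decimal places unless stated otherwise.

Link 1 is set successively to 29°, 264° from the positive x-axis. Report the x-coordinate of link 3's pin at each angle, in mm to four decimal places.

geometry: r = 26 mm, L = 184 mm, e = 19 mm
θ=29°: crank pin P = (r cos θ, r sin θ) = (22.740112, 12.605050)
θ=29°: h = r sin θ − e = 12.605050 − 19 = -6.394950
θ=29°: x = r cos θ + √(L² − h²) = 22.740112 + 183.888838 = 206.628950
θ=264°: crank pin P = (r cos θ, r sin θ) = (-2.717740, -25.857569)
θ=264°: h = r sin θ − e = -25.857569 − 19 = -44.857569
θ=264°: x = r cos θ + √(L² − h²) = -2.717740 + 178.448308 = 175.730568

θ=29°: 206.6290
θ=264°: 175.7306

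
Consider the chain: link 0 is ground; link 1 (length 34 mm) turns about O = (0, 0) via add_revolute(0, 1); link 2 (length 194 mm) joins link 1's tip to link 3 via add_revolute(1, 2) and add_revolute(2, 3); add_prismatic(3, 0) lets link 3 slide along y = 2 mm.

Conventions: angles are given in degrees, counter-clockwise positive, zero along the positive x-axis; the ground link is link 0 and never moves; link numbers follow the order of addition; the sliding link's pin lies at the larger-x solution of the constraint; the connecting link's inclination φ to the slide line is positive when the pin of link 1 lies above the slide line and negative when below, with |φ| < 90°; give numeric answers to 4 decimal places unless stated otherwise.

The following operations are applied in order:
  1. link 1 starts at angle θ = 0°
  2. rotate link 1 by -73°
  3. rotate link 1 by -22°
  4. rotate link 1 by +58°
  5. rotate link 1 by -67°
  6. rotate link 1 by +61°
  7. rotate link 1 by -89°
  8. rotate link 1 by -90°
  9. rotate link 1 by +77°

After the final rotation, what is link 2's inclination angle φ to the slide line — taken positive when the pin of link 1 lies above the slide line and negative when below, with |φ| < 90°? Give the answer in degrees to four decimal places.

geometry: r = 34 mm, L = 194 mm, e = 2 mm; θ starts at 0°
rotate link 1 by -73°: θ ← 0° -73° = -73°
rotate link 1 by -22°: θ ← -73° -22° = -95°
rotate link 1 by +58°: θ ← -95° +58° = -37°
rotate link 1 by -67°: θ ← -37° -67° = -104°
rotate link 1 by +61°: θ ← -104° +61° = -43°
rotate link 1 by -89°: θ ← -43° -89° = -132°
rotate link 1 by -90°: θ ← -132° -90° = -222°
rotate link 1 by +77°: θ ← -222° +77° = -145°
h = r sin θ − e = -19.501599 − 2 = -21.501599
sin φ = h / L = -21.501599 / 194 = -0.11083298
φ = arcsin(-0.11083298) = -6.363336°

-6.3633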